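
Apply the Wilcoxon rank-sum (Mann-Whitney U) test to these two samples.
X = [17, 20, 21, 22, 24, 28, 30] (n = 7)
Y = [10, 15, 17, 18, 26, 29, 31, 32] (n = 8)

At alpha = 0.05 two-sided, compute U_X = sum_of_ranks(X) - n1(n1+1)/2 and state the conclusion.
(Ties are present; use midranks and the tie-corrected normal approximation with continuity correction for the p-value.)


Step 1: Combine and sort all 15 observations; assign midranks.
sorted (value, group): (10,Y), (15,Y), (17,X), (17,Y), (18,Y), (20,X), (21,X), (22,X), (24,X), (26,Y), (28,X), (29,Y), (30,X), (31,Y), (32,Y)
ranks: 10->1, 15->2, 17->3.5, 17->3.5, 18->5, 20->6, 21->7, 22->8, 24->9, 26->10, 28->11, 29->12, 30->13, 31->14, 32->15
Step 2: Rank sum for X: R1 = 3.5 + 6 + 7 + 8 + 9 + 11 + 13 = 57.5.
Step 3: U_X = R1 - n1(n1+1)/2 = 57.5 - 7*8/2 = 57.5 - 28 = 29.5.
       U_Y = n1*n2 - U_X = 56 - 29.5 = 26.5.
Step 4: Ties are present, so use the tie-corrected normal approximation (with continuity correction) for the p-value.
Step 5: p-value = 0.907786; compare to alpha = 0.05. fail to reject H0.

U_X = 29.5, p = 0.907786, fail to reject H0 at alpha = 0.05.


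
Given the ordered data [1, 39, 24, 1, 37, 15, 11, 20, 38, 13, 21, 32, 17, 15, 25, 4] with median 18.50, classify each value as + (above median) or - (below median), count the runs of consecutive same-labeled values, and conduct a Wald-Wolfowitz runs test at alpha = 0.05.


Step 1: Compute median = 18.50; label A = above, B = below.
Labels in order: BAABABBAABAABBAB  (n_A = 8, n_B = 8)
Step 2: Count runs R = 11.
Step 3: Under H0 (random ordering), E[R] = 2*n_A*n_B/(n_A+n_B) + 1 = 2*8*8/16 + 1 = 9.0000.
        Var[R] = 2*n_A*n_B*(2*n_A*n_B - n_A - n_B) / ((n_A+n_B)^2 * (n_A+n_B-1)) = 14336/3840 = 3.7333.
        SD[R] = 1.9322.
Step 4: Continuity-corrected z = (R - 0.5 - E[R]) / SD[R] = (11 - 0.5 - 9.0000) / 1.9322 = 0.7763.
Step 5: Two-sided p-value via normal approximation = 2*(1 - Phi(|z|)) = 0.437558.
Step 6: alpha = 0.05. fail to reject H0.

R = 11, z = 0.7763, p = 0.437558, fail to reject H0.


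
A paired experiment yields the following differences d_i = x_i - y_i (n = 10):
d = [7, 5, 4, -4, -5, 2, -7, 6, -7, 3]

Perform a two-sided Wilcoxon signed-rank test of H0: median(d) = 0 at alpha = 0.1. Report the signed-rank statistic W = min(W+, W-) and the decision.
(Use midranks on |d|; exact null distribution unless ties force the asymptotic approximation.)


Step 1: Drop any zero differences (none here) and take |d_i|.
|d| = [7, 5, 4, 4, 5, 2, 7, 6, 7, 3]
Step 2: Midrank |d_i| (ties get averaged ranks).
ranks: |7|->9, |5|->5.5, |4|->3.5, |4|->3.5, |5|->5.5, |2|->1, |7|->9, |6|->7, |7|->9, |3|->2
Step 3: Attach original signs; sum ranks with positive sign and with negative sign.
W+ = 9 + 5.5 + 3.5 + 1 + 7 + 2 = 28
W- = 3.5 + 5.5 + 9 + 9 = 27
(Check: W+ + W- = 55 should equal n(n+1)/2 = 55.)
Step 4: Test statistic W = min(W+, W-) = 27.
Step 5: Ties in |d|, so use the tie-corrected normal approximation.
        E[W] = n(n+1)/4 = 10*11/4 = 27.5.
        Tie groups: |d|=4 (t=2), |d|=5 (t=2), |d|=7 (t=3); sum(t^3 - t) = 36.
        Var[W] = n(n+1)(2n+1)/24 - sum(t^3-t)/48 = 2310/24 - 36/48 = 95.5.
        z = (W - E[W]) / sqrt(Var[W]) = (27 - 27.5) / 9.7724 = -0.0512.
        Two-sided p = 2*Phi(z) = 0.959194.
Step 6: alpha = 0.1. fail to reject H0.

W+ = 28, W- = 27, W = min = 27, p = 0.959194, fail to reject H0.


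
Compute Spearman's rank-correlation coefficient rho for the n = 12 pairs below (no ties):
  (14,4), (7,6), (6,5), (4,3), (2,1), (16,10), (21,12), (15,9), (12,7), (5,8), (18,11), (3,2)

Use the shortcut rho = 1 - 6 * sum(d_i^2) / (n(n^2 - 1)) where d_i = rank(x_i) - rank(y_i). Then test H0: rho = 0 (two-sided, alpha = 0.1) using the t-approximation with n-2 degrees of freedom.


Step 1: Rank x and y separately (midranks; no ties here).
rank(x): 14->8, 7->6, 6->5, 4->3, 2->1, 16->10, 21->12, 15->9, 12->7, 5->4, 18->11, 3->2
rank(y): 4->4, 6->6, 5->5, 3->3, 1->1, 10->10, 12->12, 9->9, 7->7, 8->8, 11->11, 2->2
Step 2: d_i = R_x(i) - R_y(i); compute d_i^2.
  (8-4)^2=16, (6-6)^2=0, (5-5)^2=0, (3-3)^2=0, (1-1)^2=0, (10-10)^2=0, (12-12)^2=0, (9-9)^2=0, (7-7)^2=0, (4-8)^2=16, (11-11)^2=0, (2-2)^2=0
sum(d^2) = 32.
Step 3: rho = 1 - 6*32 / (12*(12^2 - 1)) = 1 - 192/1716 = 0.888112.
Step 4: Under H0, t = rho * sqrt((n-2)/(1-rho^2)) = 6.1103 ~ t(10).
Step 5: Two-sided p-value from the t-distribution with 10 df = 0.000114.
Step 6: alpha = 0.1. reject H0.

rho = 0.8881, p = 0.000114, reject H0 at alpha = 0.1.


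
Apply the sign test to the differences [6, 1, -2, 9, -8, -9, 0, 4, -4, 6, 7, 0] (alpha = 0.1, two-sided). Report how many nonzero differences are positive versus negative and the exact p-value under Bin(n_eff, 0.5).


Step 1: Discard zero differences. Original n = 12; n_eff = number of nonzero differences = 10.
Nonzero differences (with sign): +6, +1, -2, +9, -8, -9, +4, -4, +6, +7
Step 2: Count signs: positive = 6, negative = 4.
Step 3: Under H0: P(positive) = 0.5, so the number of positives S ~ Bin(10, 0.5).
Step 4: Two-sided exact p-value = sum of Bin(10,0.5) probabilities at or below the observed probability = 0.753906.
Step 5: alpha = 0.1. fail to reject H0.

n_eff = 10, pos = 6, neg = 4, p = 0.753906, fail to reject H0.


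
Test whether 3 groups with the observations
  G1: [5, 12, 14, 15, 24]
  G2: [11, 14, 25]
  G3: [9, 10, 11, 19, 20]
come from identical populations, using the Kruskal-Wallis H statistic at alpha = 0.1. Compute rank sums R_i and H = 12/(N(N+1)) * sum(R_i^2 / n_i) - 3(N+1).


Step 1: Combine all N = 13 observations and assign midranks.
sorted (value, group, rank): (5,G1,1), (9,G3,2), (10,G3,3), (11,G2,4.5), (11,G3,4.5), (12,G1,6), (14,G1,7.5), (14,G2,7.5), (15,G1,9), (19,G3,10), (20,G3,11), (24,G1,12), (25,G2,13)
Step 2: Sum ranks within each group.
R_1 = 35.5 (n_1 = 5)
R_2 = 25 (n_2 = 3)
R_3 = 30.5 (n_3 = 5)
Step 3: H = 12/(N(N+1)) * sum(R_i^2/n_i) - 3(N+1)
     = 12/(13*14) * (35.5^2/5 + 25^2/3 + 30.5^2/5) - 3*14
     = 0.065934 * 646.433 - 42
     = 0.621978.
Step 4: Ties present; correction factor C = 1 - 12/(13^3 - 13) = 0.994505. Corrected H = 0.621978 / 0.994505 = 0.625414.
Step 5: Under H0, H ~ chi^2(2); p-value = 0.731464.
Step 6: alpha = 0.1. fail to reject H0.

H = 0.6254, df = 2, p = 0.731464, fail to reject H0.


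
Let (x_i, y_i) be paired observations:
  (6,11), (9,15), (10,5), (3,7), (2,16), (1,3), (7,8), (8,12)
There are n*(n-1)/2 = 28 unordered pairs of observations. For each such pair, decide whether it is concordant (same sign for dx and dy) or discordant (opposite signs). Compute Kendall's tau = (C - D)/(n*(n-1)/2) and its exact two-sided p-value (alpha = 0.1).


Step 1: Enumerate the 28 unordered pairs (i,j) with i<j and classify each by sign(x_j-x_i) * sign(y_j-y_i).
  (1,2):dx=+3,dy=+4->C; (1,3):dx=+4,dy=-6->D; (1,4):dx=-3,dy=-4->C; (1,5):dx=-4,dy=+5->D
  (1,6):dx=-5,dy=-8->C; (1,7):dx=+1,dy=-3->D; (1,8):dx=+2,dy=+1->C; (2,3):dx=+1,dy=-10->D
  (2,4):dx=-6,dy=-8->C; (2,5):dx=-7,dy=+1->D; (2,6):dx=-8,dy=-12->C; (2,7):dx=-2,dy=-7->C
  (2,8):dx=-1,dy=-3->C; (3,4):dx=-7,dy=+2->D; (3,5):dx=-8,dy=+11->D; (3,6):dx=-9,dy=-2->C
  (3,7):dx=-3,dy=+3->D; (3,8):dx=-2,dy=+7->D; (4,5):dx=-1,dy=+9->D; (4,6):dx=-2,dy=-4->C
  (4,7):dx=+4,dy=+1->C; (4,8):dx=+5,dy=+5->C; (5,6):dx=-1,dy=-13->C; (5,7):dx=+5,dy=-8->D
  (5,8):dx=+6,dy=-4->D; (6,7):dx=+6,dy=+5->C; (6,8):dx=+7,dy=+9->C; (7,8):dx=+1,dy=+4->C
Step 2: C = 16, D = 12, total pairs = 28.
Step 3: tau = (C - D)/(n(n-1)/2) = (16 - 12)/28 = 0.142857.
Step 4: Exact two-sided p-value (enumerate n! = 40320 permutations of y under H0): p = 0.719544.
Step 5: alpha = 0.1. fail to reject H0.

tau_b = 0.1429 (C=16, D=12), p = 0.719544, fail to reject H0.


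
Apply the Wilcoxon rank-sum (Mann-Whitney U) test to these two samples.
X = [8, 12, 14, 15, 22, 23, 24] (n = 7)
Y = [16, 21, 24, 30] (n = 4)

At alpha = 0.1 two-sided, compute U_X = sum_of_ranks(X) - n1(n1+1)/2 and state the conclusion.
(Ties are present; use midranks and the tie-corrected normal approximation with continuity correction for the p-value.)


Step 1: Combine and sort all 11 observations; assign midranks.
sorted (value, group): (8,X), (12,X), (14,X), (15,X), (16,Y), (21,Y), (22,X), (23,X), (24,X), (24,Y), (30,Y)
ranks: 8->1, 12->2, 14->3, 15->4, 16->5, 21->6, 22->7, 23->8, 24->9.5, 24->9.5, 30->11
Step 2: Rank sum for X: R1 = 1 + 2 + 3 + 4 + 7 + 8 + 9.5 = 34.5.
Step 3: U_X = R1 - n1(n1+1)/2 = 34.5 - 7*8/2 = 34.5 - 28 = 6.5.
       U_Y = n1*n2 - U_X = 28 - 6.5 = 21.5.
Step 4: Ties are present, so use the tie-corrected normal approximation (with continuity correction) for the p-value.
Step 5: p-value = 0.184875; compare to alpha = 0.1. fail to reject H0.

U_X = 6.5, p = 0.184875, fail to reject H0 at alpha = 0.1.


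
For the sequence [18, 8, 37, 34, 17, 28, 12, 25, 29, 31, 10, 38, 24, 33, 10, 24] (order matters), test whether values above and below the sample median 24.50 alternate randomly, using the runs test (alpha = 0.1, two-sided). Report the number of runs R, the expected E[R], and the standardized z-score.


Step 1: Compute median = 24.50; label A = above, B = below.
Labels in order: BBAABABAAABABABB  (n_A = 8, n_B = 8)
Step 2: Count runs R = 11.
Step 3: Under H0 (random ordering), E[R] = 2*n_A*n_B/(n_A+n_B) + 1 = 2*8*8/16 + 1 = 9.0000.
        Var[R] = 2*n_A*n_B*(2*n_A*n_B - n_A - n_B) / ((n_A+n_B)^2 * (n_A+n_B-1)) = 14336/3840 = 3.7333.
        SD[R] = 1.9322.
Step 4: Continuity-corrected z = (R - 0.5 - E[R]) / SD[R] = (11 - 0.5 - 9.0000) / 1.9322 = 0.7763.
Step 5: Two-sided p-value via normal approximation = 2*(1 - Phi(|z|)) = 0.437558.
Step 6: alpha = 0.1. fail to reject H0.

R = 11, z = 0.7763, p = 0.437558, fail to reject H0.


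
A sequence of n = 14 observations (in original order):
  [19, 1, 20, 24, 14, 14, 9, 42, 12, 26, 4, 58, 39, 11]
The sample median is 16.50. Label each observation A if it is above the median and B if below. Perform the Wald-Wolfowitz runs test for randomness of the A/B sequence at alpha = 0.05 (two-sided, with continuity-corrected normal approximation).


Step 1: Compute median = 16.50; label A = above, B = below.
Labels in order: ABAABBBABABAAB  (n_A = 7, n_B = 7)
Step 2: Count runs R = 10.
Step 3: Under H0 (random ordering), E[R] = 2*n_A*n_B/(n_A+n_B) + 1 = 2*7*7/14 + 1 = 8.0000.
        Var[R] = 2*n_A*n_B*(2*n_A*n_B - n_A - n_B) / ((n_A+n_B)^2 * (n_A+n_B-1)) = 8232/2548 = 3.2308.
        SD[R] = 1.7974.
Step 4: Continuity-corrected z = (R - 0.5 - E[R]) / SD[R] = (10 - 0.5 - 8.0000) / 1.7974 = 0.8345.
Step 5: Two-sided p-value via normal approximation = 2*(1 - Phi(|z|)) = 0.403986.
Step 6: alpha = 0.05. fail to reject H0.

R = 10, z = 0.8345, p = 0.403986, fail to reject H0.


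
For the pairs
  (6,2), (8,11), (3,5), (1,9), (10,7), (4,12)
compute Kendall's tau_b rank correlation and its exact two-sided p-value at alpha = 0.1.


Step 1: Enumerate the 15 unordered pairs (i,j) with i<j and classify each by sign(x_j-x_i) * sign(y_j-y_i).
  (1,2):dx=+2,dy=+9->C; (1,3):dx=-3,dy=+3->D; (1,4):dx=-5,dy=+7->D; (1,5):dx=+4,dy=+5->C
  (1,6):dx=-2,dy=+10->D; (2,3):dx=-5,dy=-6->C; (2,4):dx=-7,dy=-2->C; (2,5):dx=+2,dy=-4->D
  (2,6):dx=-4,dy=+1->D; (3,4):dx=-2,dy=+4->D; (3,5):dx=+7,dy=+2->C; (3,6):dx=+1,dy=+7->C
  (4,5):dx=+9,dy=-2->D; (4,6):dx=+3,dy=+3->C; (5,6):dx=-6,dy=+5->D
Step 2: C = 7, D = 8, total pairs = 15.
Step 3: tau = (C - D)/(n(n-1)/2) = (7 - 8)/15 = -0.066667.
Step 4: Exact two-sided p-value (enumerate n! = 720 permutations of y under H0): p = 1.000000.
Step 5: alpha = 0.1. fail to reject H0.

tau_b = -0.0667 (C=7, D=8), p = 1.000000, fail to reject H0.


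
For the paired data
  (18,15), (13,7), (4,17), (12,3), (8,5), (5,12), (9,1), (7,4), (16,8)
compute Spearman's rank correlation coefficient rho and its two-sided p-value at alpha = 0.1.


Step 1: Rank x and y separately (midranks; no ties here).
rank(x): 18->9, 13->7, 4->1, 12->6, 8->4, 5->2, 9->5, 7->3, 16->8
rank(y): 15->8, 7->5, 17->9, 3->2, 5->4, 12->7, 1->1, 4->3, 8->6
Step 2: d_i = R_x(i) - R_y(i); compute d_i^2.
  (9-8)^2=1, (7-5)^2=4, (1-9)^2=64, (6-2)^2=16, (4-4)^2=0, (2-7)^2=25, (5-1)^2=16, (3-3)^2=0, (8-6)^2=4
sum(d^2) = 130.
Step 3: rho = 1 - 6*130 / (9*(9^2 - 1)) = 1 - 780/720 = -0.083333.
Step 4: Under H0, t = rho * sqrt((n-2)/(1-rho^2)) = -0.2212 ~ t(7).
Step 5: Two-sided p-value from the t-distribution with 7 df = 0.831214.
Step 6: alpha = 0.1. fail to reject H0.

rho = -0.0833, p = 0.831214, fail to reject H0 at alpha = 0.1.


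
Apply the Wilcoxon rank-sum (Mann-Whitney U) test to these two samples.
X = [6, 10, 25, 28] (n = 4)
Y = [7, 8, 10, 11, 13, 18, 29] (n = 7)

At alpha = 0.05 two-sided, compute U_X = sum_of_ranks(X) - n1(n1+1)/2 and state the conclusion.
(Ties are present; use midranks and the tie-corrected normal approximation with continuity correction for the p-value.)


Step 1: Combine and sort all 11 observations; assign midranks.
sorted (value, group): (6,X), (7,Y), (8,Y), (10,X), (10,Y), (11,Y), (13,Y), (18,Y), (25,X), (28,X), (29,Y)
ranks: 6->1, 7->2, 8->3, 10->4.5, 10->4.5, 11->6, 13->7, 18->8, 25->9, 28->10, 29->11
Step 2: Rank sum for X: R1 = 1 + 4.5 + 9 + 10 = 24.5.
Step 3: U_X = R1 - n1(n1+1)/2 = 24.5 - 4*5/2 = 24.5 - 10 = 14.5.
       U_Y = n1*n2 - U_X = 28 - 14.5 = 13.5.
Step 4: Ties are present, so use the tie-corrected normal approximation (with continuity correction) for the p-value.
Step 5: p-value = 1.000000; compare to alpha = 0.05. fail to reject H0.

U_X = 14.5, p = 1.000000, fail to reject H0 at alpha = 0.05.


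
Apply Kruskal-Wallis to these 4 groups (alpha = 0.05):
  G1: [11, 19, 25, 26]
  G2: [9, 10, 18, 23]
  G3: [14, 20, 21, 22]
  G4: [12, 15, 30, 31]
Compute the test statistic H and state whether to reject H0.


Step 1: Combine all N = 16 observations and assign midranks.
sorted (value, group, rank): (9,G2,1), (10,G2,2), (11,G1,3), (12,G4,4), (14,G3,5), (15,G4,6), (18,G2,7), (19,G1,8), (20,G3,9), (21,G3,10), (22,G3,11), (23,G2,12), (25,G1,13), (26,G1,14), (30,G4,15), (31,G4,16)
Step 2: Sum ranks within each group.
R_1 = 38 (n_1 = 4)
R_2 = 22 (n_2 = 4)
R_3 = 35 (n_3 = 4)
R_4 = 41 (n_4 = 4)
Step 3: H = 12/(N(N+1)) * sum(R_i^2/n_i) - 3(N+1)
     = 12/(16*17) * (38^2/4 + 22^2/4 + 35^2/4 + 41^2/4) - 3*17
     = 0.044118 * 1208.5 - 51
     = 2.316176.
Step 4: No ties, so H is used without correction.
Step 5: Under H0, H ~ chi^2(3); p-value = 0.509429.
Step 6: alpha = 0.05. fail to reject H0.

H = 2.3162, df = 3, p = 0.509429, fail to reject H0.


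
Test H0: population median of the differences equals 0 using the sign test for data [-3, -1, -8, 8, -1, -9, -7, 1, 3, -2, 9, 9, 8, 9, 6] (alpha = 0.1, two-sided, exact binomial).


Step 1: Discard zero differences. Original n = 15; n_eff = number of nonzero differences = 15.
Nonzero differences (with sign): -3, -1, -8, +8, -1, -9, -7, +1, +3, -2, +9, +9, +8, +9, +6
Step 2: Count signs: positive = 8, negative = 7.
Step 3: Under H0: P(positive) = 0.5, so the number of positives S ~ Bin(15, 0.5).
Step 4: Two-sided exact p-value = sum of Bin(15,0.5) probabilities at or below the observed probability = 1.000000.
Step 5: alpha = 0.1. fail to reject H0.

n_eff = 15, pos = 8, neg = 7, p = 1.000000, fail to reject H0.


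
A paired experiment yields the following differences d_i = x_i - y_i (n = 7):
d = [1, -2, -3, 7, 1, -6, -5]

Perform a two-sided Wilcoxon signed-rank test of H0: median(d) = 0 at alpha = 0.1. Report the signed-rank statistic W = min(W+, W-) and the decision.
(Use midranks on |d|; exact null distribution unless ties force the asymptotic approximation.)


Step 1: Drop any zero differences (none here) and take |d_i|.
|d| = [1, 2, 3, 7, 1, 6, 5]
Step 2: Midrank |d_i| (ties get averaged ranks).
ranks: |1|->1.5, |2|->3, |3|->4, |7|->7, |1|->1.5, |6|->6, |5|->5
Step 3: Attach original signs; sum ranks with positive sign and with negative sign.
W+ = 1.5 + 7 + 1.5 = 10
W- = 3 + 4 + 6 + 5 = 18
(Check: W+ + W- = 28 should equal n(n+1)/2 = 28.)
Step 4: Test statistic W = min(W+, W-) = 10.
Step 5: Ties in |d|, so use the tie-corrected normal approximation.
        E[W] = n(n+1)/4 = 7*8/4 = 14.
        Tie groups: |d|=1 (t=2); sum(t^3 - t) = 6.
        Var[W] = n(n+1)(2n+1)/24 - sum(t^3-t)/48 = 840/24 - 6/48 = 34.875.
        z = (W - E[W]) / sqrt(Var[W]) = (10 - 14) / 5.9055 = -0.6773.
        Two-sided p = 2*Phi(z) = 0.498194.
Step 6: alpha = 0.1. fail to reject H0.

W+ = 10, W- = 18, W = min = 10, p = 0.498194, fail to reject H0.


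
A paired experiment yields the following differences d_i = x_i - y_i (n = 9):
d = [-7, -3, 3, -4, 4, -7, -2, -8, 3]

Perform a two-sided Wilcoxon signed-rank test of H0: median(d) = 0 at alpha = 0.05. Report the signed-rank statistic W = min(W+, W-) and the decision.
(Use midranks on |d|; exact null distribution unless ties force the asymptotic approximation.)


Step 1: Drop any zero differences (none here) and take |d_i|.
|d| = [7, 3, 3, 4, 4, 7, 2, 8, 3]
Step 2: Midrank |d_i| (ties get averaged ranks).
ranks: |7|->7.5, |3|->3, |3|->3, |4|->5.5, |4|->5.5, |7|->7.5, |2|->1, |8|->9, |3|->3
Step 3: Attach original signs; sum ranks with positive sign and with negative sign.
W+ = 3 + 5.5 + 3 = 11.5
W- = 7.5 + 3 + 5.5 + 7.5 + 1 + 9 = 33.5
(Check: W+ + W- = 45 should equal n(n+1)/2 = 45.)
Step 4: Test statistic W = min(W+, W-) = 11.5.
Step 5: Ties in |d|, so use the tie-corrected normal approximation.
        E[W] = n(n+1)/4 = 9*10/4 = 22.5.
        Tie groups: |d|=3 (t=3), |d|=4 (t=2), |d|=7 (t=2); sum(t^3 - t) = 36.
        Var[W] = n(n+1)(2n+1)/24 - sum(t^3-t)/48 = 1710/24 - 36/48 = 70.5.
        z = (W - E[W]) / sqrt(Var[W]) = (11.5 - 22.5) / 8.3964 = -1.3101.
        Two-sided p = 2*Phi(z) = 0.190168.
Step 6: alpha = 0.05. fail to reject H0.

W+ = 11.5, W- = 33.5, W = min = 11.5, p = 0.190168, fail to reject H0.


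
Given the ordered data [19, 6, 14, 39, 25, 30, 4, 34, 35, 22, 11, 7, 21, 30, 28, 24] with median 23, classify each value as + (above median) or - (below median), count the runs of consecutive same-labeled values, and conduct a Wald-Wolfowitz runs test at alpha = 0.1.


Step 1: Compute median = 23; label A = above, B = below.
Labels in order: BBBAAABAABBBBAAA  (n_A = 8, n_B = 8)
Step 2: Count runs R = 6.
Step 3: Under H0 (random ordering), E[R] = 2*n_A*n_B/(n_A+n_B) + 1 = 2*8*8/16 + 1 = 9.0000.
        Var[R] = 2*n_A*n_B*(2*n_A*n_B - n_A - n_B) / ((n_A+n_B)^2 * (n_A+n_B-1)) = 14336/3840 = 3.7333.
        SD[R] = 1.9322.
Step 4: Continuity-corrected z = (R + 0.5 - E[R]) / SD[R] = (6 + 0.5 - 9.0000) / 1.9322 = -1.2939.
Step 5: Two-sided p-value via normal approximation = 2*(1 - Phi(|z|)) = 0.195709.
Step 6: alpha = 0.1. fail to reject H0.

R = 6, z = -1.2939, p = 0.195709, fail to reject H0.


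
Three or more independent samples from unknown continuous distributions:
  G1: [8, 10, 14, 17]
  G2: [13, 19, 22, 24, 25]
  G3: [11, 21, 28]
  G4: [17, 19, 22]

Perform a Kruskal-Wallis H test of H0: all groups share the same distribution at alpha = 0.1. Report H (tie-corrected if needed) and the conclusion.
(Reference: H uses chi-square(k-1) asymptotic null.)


Step 1: Combine all N = 15 observations and assign midranks.
sorted (value, group, rank): (8,G1,1), (10,G1,2), (11,G3,3), (13,G2,4), (14,G1,5), (17,G1,6.5), (17,G4,6.5), (19,G2,8.5), (19,G4,8.5), (21,G3,10), (22,G2,11.5), (22,G4,11.5), (24,G2,13), (25,G2,14), (28,G3,15)
Step 2: Sum ranks within each group.
R_1 = 14.5 (n_1 = 4)
R_2 = 51 (n_2 = 5)
R_3 = 28 (n_3 = 3)
R_4 = 26.5 (n_4 = 3)
Step 3: H = 12/(N(N+1)) * sum(R_i^2/n_i) - 3(N+1)
     = 12/(15*16) * (14.5^2/4 + 51^2/5 + 28^2/3 + 26.5^2/3) - 3*16
     = 0.050000 * 1068.18 - 48
     = 5.408958.
Step 4: Ties present; correction factor C = 1 - 18/(15^3 - 15) = 0.994643. Corrected H = 5.408958 / 0.994643 = 5.438091.
Step 5: Under H0, H ~ chi^2(3); p-value = 0.142389.
Step 6: alpha = 0.1. fail to reject H0.

H = 5.4381, df = 3, p = 0.142389, fail to reject H0.


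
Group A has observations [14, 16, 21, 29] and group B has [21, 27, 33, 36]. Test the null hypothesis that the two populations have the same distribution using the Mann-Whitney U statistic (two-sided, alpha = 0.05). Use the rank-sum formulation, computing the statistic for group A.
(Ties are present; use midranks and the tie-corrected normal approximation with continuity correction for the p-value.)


Step 1: Combine and sort all 8 observations; assign midranks.
sorted (value, group): (14,X), (16,X), (21,X), (21,Y), (27,Y), (29,X), (33,Y), (36,Y)
ranks: 14->1, 16->2, 21->3.5, 21->3.5, 27->5, 29->6, 33->7, 36->8
Step 2: Rank sum for X: R1 = 1 + 2 + 3.5 + 6 = 12.5.
Step 3: U_X = R1 - n1(n1+1)/2 = 12.5 - 4*5/2 = 12.5 - 10 = 2.5.
       U_Y = n1*n2 - U_X = 16 - 2.5 = 13.5.
Step 4: Ties are present, so use the tie-corrected normal approximation (with continuity correction) for the p-value.
Step 5: p-value = 0.146489; compare to alpha = 0.05. fail to reject H0.

U_X = 2.5, p = 0.146489, fail to reject H0 at alpha = 0.05.


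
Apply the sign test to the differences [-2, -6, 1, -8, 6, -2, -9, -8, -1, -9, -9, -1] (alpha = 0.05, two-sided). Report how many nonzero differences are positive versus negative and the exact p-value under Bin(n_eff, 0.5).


Step 1: Discard zero differences. Original n = 12; n_eff = number of nonzero differences = 12.
Nonzero differences (with sign): -2, -6, +1, -8, +6, -2, -9, -8, -1, -9, -9, -1
Step 2: Count signs: positive = 2, negative = 10.
Step 3: Under H0: P(positive) = 0.5, so the number of positives S ~ Bin(12, 0.5).
Step 4: Two-sided exact p-value = sum of Bin(12,0.5) probabilities at or below the observed probability = 0.038574.
Step 5: alpha = 0.05. reject H0.

n_eff = 12, pos = 2, neg = 10, p = 0.038574, reject H0.


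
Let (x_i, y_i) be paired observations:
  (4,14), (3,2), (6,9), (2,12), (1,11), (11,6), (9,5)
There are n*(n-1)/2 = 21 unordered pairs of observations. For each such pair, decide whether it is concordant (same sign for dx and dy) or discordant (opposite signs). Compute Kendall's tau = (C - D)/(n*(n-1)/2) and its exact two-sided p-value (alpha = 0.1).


Step 1: Enumerate the 21 unordered pairs (i,j) with i<j and classify each by sign(x_j-x_i) * sign(y_j-y_i).
  (1,2):dx=-1,dy=-12->C; (1,3):dx=+2,dy=-5->D; (1,4):dx=-2,dy=-2->C; (1,5):dx=-3,dy=-3->C
  (1,6):dx=+7,dy=-8->D; (1,7):dx=+5,dy=-9->D; (2,3):dx=+3,dy=+7->C; (2,4):dx=-1,dy=+10->D
  (2,5):dx=-2,dy=+9->D; (2,6):dx=+8,dy=+4->C; (2,7):dx=+6,dy=+3->C; (3,4):dx=-4,dy=+3->D
  (3,5):dx=-5,dy=+2->D; (3,6):dx=+5,dy=-3->D; (3,7):dx=+3,dy=-4->D; (4,5):dx=-1,dy=-1->C
  (4,6):dx=+9,dy=-6->D; (4,7):dx=+7,dy=-7->D; (5,6):dx=+10,dy=-5->D; (5,7):dx=+8,dy=-6->D
  (6,7):dx=-2,dy=-1->C
Step 2: C = 8, D = 13, total pairs = 21.
Step 3: tau = (C - D)/(n(n-1)/2) = (8 - 13)/21 = -0.238095.
Step 4: Exact two-sided p-value (enumerate n! = 5040 permutations of y under H0): p = 0.561905.
Step 5: alpha = 0.1. fail to reject H0.

tau_b = -0.2381 (C=8, D=13), p = 0.561905, fail to reject H0.


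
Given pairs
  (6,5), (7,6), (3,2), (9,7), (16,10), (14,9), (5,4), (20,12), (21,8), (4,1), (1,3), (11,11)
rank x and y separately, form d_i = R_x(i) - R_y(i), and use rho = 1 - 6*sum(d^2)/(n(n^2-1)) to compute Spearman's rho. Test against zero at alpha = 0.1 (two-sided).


Step 1: Rank x and y separately (midranks; no ties here).
rank(x): 6->5, 7->6, 3->2, 9->7, 16->10, 14->9, 5->4, 20->11, 21->12, 4->3, 1->1, 11->8
rank(y): 5->5, 6->6, 2->2, 7->7, 10->10, 9->9, 4->4, 12->12, 8->8, 1->1, 3->3, 11->11
Step 2: d_i = R_x(i) - R_y(i); compute d_i^2.
  (5-5)^2=0, (6-6)^2=0, (2-2)^2=0, (7-7)^2=0, (10-10)^2=0, (9-9)^2=0, (4-4)^2=0, (11-12)^2=1, (12-8)^2=16, (3-1)^2=4, (1-3)^2=4, (8-11)^2=9
sum(d^2) = 34.
Step 3: rho = 1 - 6*34 / (12*(12^2 - 1)) = 1 - 204/1716 = 0.881119.
Step 4: Under H0, t = rho * sqrt((n-2)/(1-rho^2)) = 5.8921 ~ t(10).
Step 5: Two-sided p-value from the t-distribution with 10 df = 0.000153.
Step 6: alpha = 0.1. reject H0.

rho = 0.8811, p = 0.000153, reject H0 at alpha = 0.1.


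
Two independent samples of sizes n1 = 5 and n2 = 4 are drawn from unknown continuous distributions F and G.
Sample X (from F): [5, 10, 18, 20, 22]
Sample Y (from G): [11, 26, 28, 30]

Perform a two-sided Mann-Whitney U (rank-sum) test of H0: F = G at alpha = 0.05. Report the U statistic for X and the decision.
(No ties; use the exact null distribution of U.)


Step 1: Combine and sort all 9 observations; assign midranks.
sorted (value, group): (5,X), (10,X), (11,Y), (18,X), (20,X), (22,X), (26,Y), (28,Y), (30,Y)
ranks: 5->1, 10->2, 11->3, 18->4, 20->5, 22->6, 26->7, 28->8, 30->9
Step 2: Rank sum for X: R1 = 1 + 2 + 4 + 5 + 6 = 18.
Step 3: U_X = R1 - n1(n1+1)/2 = 18 - 5*6/2 = 18 - 15 = 3.
       U_Y = n1*n2 - U_X = 20 - 3 = 17.
Step 4: No ties, so the exact null distribution of U (based on enumerating the C(9,5) = 126 equally likely rank assignments) gives the two-sided p-value.
Step 5: p-value = 0.111111; compare to alpha = 0.05. fail to reject H0.

U_X = 3, p = 0.111111, fail to reject H0 at alpha = 0.05.


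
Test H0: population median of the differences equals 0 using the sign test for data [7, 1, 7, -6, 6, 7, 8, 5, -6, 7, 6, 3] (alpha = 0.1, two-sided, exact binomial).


Step 1: Discard zero differences. Original n = 12; n_eff = number of nonzero differences = 12.
Nonzero differences (with sign): +7, +1, +7, -6, +6, +7, +8, +5, -6, +7, +6, +3
Step 2: Count signs: positive = 10, negative = 2.
Step 3: Under H0: P(positive) = 0.5, so the number of positives S ~ Bin(12, 0.5).
Step 4: Two-sided exact p-value = sum of Bin(12,0.5) probabilities at or below the observed probability = 0.038574.
Step 5: alpha = 0.1. reject H0.

n_eff = 12, pos = 10, neg = 2, p = 0.038574, reject H0.


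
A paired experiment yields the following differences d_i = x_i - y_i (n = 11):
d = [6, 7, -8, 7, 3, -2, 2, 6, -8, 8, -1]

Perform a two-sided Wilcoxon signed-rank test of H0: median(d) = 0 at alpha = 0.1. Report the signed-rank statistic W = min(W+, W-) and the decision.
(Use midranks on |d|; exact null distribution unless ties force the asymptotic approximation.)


Step 1: Drop any zero differences (none here) and take |d_i|.
|d| = [6, 7, 8, 7, 3, 2, 2, 6, 8, 8, 1]
Step 2: Midrank |d_i| (ties get averaged ranks).
ranks: |6|->5.5, |7|->7.5, |8|->10, |7|->7.5, |3|->4, |2|->2.5, |2|->2.5, |6|->5.5, |8|->10, |8|->10, |1|->1
Step 3: Attach original signs; sum ranks with positive sign and with negative sign.
W+ = 5.5 + 7.5 + 7.5 + 4 + 2.5 + 5.5 + 10 = 42.5
W- = 10 + 2.5 + 10 + 1 = 23.5
(Check: W+ + W- = 66 should equal n(n+1)/2 = 66.)
Step 4: Test statistic W = min(W+, W-) = 23.5.
Step 5: Ties in |d|, so use the tie-corrected normal approximation.
        E[W] = n(n+1)/4 = 11*12/4 = 33.
        Tie groups: |d|=2 (t=2), |d|=6 (t=2), |d|=7 (t=2), |d|=8 (t=3); sum(t^3 - t) = 42.
        Var[W] = n(n+1)(2n+1)/24 - sum(t^3-t)/48 = 3036/24 - 42/48 = 125.625.
        z = (W - E[W]) / sqrt(Var[W]) = (23.5 - 33) / 11.2083 = -0.8476.
        Two-sided p = 2*Phi(z) = 0.396667.
Step 6: alpha = 0.1. fail to reject H0.

W+ = 42.5, W- = 23.5, W = min = 23.5, p = 0.396667, fail to reject H0.


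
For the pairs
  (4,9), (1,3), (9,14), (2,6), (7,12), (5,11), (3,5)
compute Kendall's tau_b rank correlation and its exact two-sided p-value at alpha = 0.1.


Step 1: Enumerate the 21 unordered pairs (i,j) with i<j and classify each by sign(x_j-x_i) * sign(y_j-y_i).
  (1,2):dx=-3,dy=-6->C; (1,3):dx=+5,dy=+5->C; (1,4):dx=-2,dy=-3->C; (1,5):dx=+3,dy=+3->C
  (1,6):dx=+1,dy=+2->C; (1,7):dx=-1,dy=-4->C; (2,3):dx=+8,dy=+11->C; (2,4):dx=+1,dy=+3->C
  (2,5):dx=+6,dy=+9->C; (2,6):dx=+4,dy=+8->C; (2,7):dx=+2,dy=+2->C; (3,4):dx=-7,dy=-8->C
  (3,5):dx=-2,dy=-2->C; (3,6):dx=-4,dy=-3->C; (3,7):dx=-6,dy=-9->C; (4,5):dx=+5,dy=+6->C
  (4,6):dx=+3,dy=+5->C; (4,7):dx=+1,dy=-1->D; (5,6):dx=-2,dy=-1->C; (5,7):dx=-4,dy=-7->C
  (6,7):dx=-2,dy=-6->C
Step 2: C = 20, D = 1, total pairs = 21.
Step 3: tau = (C - D)/(n(n-1)/2) = (20 - 1)/21 = 0.904762.
Step 4: Exact two-sided p-value (enumerate n! = 5040 permutations of y under H0): p = 0.002778.
Step 5: alpha = 0.1. reject H0.

tau_b = 0.9048 (C=20, D=1), p = 0.002778, reject H0.


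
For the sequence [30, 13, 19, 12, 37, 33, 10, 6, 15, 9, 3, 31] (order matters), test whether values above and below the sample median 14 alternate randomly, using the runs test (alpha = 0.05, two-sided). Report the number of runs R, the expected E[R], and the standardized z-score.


Step 1: Compute median = 14; label A = above, B = below.
Labels in order: ABABAABBABBA  (n_A = 6, n_B = 6)
Step 2: Count runs R = 9.
Step 3: Under H0 (random ordering), E[R] = 2*n_A*n_B/(n_A+n_B) + 1 = 2*6*6/12 + 1 = 7.0000.
        Var[R] = 2*n_A*n_B*(2*n_A*n_B - n_A - n_B) / ((n_A+n_B)^2 * (n_A+n_B-1)) = 4320/1584 = 2.7273.
        SD[R] = 1.6514.
Step 4: Continuity-corrected z = (R - 0.5 - E[R]) / SD[R] = (9 - 0.5 - 7.0000) / 1.6514 = 0.9083.
Step 5: Two-sided p-value via normal approximation = 2*(1 - Phi(|z|)) = 0.363722.
Step 6: alpha = 0.05. fail to reject H0.

R = 9, z = 0.9083, p = 0.363722, fail to reject H0.


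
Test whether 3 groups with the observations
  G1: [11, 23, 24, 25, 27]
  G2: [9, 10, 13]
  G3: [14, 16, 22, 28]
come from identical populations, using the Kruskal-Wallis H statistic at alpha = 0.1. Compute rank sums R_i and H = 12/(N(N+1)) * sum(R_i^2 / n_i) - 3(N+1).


Step 1: Combine all N = 12 observations and assign midranks.
sorted (value, group, rank): (9,G2,1), (10,G2,2), (11,G1,3), (13,G2,4), (14,G3,5), (16,G3,6), (22,G3,7), (23,G1,8), (24,G1,9), (25,G1,10), (27,G1,11), (28,G3,12)
Step 2: Sum ranks within each group.
R_1 = 41 (n_1 = 5)
R_2 = 7 (n_2 = 3)
R_3 = 30 (n_3 = 4)
Step 3: H = 12/(N(N+1)) * sum(R_i^2/n_i) - 3(N+1)
     = 12/(12*13) * (41^2/5 + 7^2/3 + 30^2/4) - 3*13
     = 0.076923 * 577.533 - 39
     = 5.425641.
Step 4: No ties, so H is used without correction.
Step 5: Under H0, H ~ chi^2(2); p-value = 0.066349.
Step 6: alpha = 0.1. reject H0.

H = 5.4256, df = 2, p = 0.066349, reject H0.


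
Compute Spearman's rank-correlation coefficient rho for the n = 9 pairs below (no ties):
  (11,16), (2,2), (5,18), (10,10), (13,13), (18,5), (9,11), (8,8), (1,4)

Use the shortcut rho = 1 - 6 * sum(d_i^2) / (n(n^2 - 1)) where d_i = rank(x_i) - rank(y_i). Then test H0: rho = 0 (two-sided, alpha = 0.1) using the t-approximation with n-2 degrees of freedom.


Step 1: Rank x and y separately (midranks; no ties here).
rank(x): 11->7, 2->2, 5->3, 10->6, 13->8, 18->9, 9->5, 8->4, 1->1
rank(y): 16->8, 2->1, 18->9, 10->5, 13->7, 5->3, 11->6, 8->4, 4->2
Step 2: d_i = R_x(i) - R_y(i); compute d_i^2.
  (7-8)^2=1, (2-1)^2=1, (3-9)^2=36, (6-5)^2=1, (8-7)^2=1, (9-3)^2=36, (5-6)^2=1, (4-4)^2=0, (1-2)^2=1
sum(d^2) = 78.
Step 3: rho = 1 - 6*78 / (9*(9^2 - 1)) = 1 - 468/720 = 0.350000.
Step 4: Under H0, t = rho * sqrt((n-2)/(1-rho^2)) = 0.9885 ~ t(7).
Step 5: Two-sided p-value from the t-distribution with 7 df = 0.355820.
Step 6: alpha = 0.1. fail to reject H0.

rho = 0.3500, p = 0.355820, fail to reject H0 at alpha = 0.1.


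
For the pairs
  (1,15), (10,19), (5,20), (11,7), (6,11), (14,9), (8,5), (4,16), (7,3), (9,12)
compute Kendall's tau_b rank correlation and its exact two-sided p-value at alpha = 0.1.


Step 1: Enumerate the 45 unordered pairs (i,j) with i<j and classify each by sign(x_j-x_i) * sign(y_j-y_i).
  (1,2):dx=+9,dy=+4->C; (1,3):dx=+4,dy=+5->C; (1,4):dx=+10,dy=-8->D; (1,5):dx=+5,dy=-4->D
  (1,6):dx=+13,dy=-6->D; (1,7):dx=+7,dy=-10->D; (1,8):dx=+3,dy=+1->C; (1,9):dx=+6,dy=-12->D
  (1,10):dx=+8,dy=-3->D; (2,3):dx=-5,dy=+1->D; (2,4):dx=+1,dy=-12->D; (2,5):dx=-4,dy=-8->C
  (2,6):dx=+4,dy=-10->D; (2,7):dx=-2,dy=-14->C; (2,8):dx=-6,dy=-3->C; (2,9):dx=-3,dy=-16->C
  (2,10):dx=-1,dy=-7->C; (3,4):dx=+6,dy=-13->D; (3,5):dx=+1,dy=-9->D; (3,6):dx=+9,dy=-11->D
  (3,7):dx=+3,dy=-15->D; (3,8):dx=-1,dy=-4->C; (3,9):dx=+2,dy=-17->D; (3,10):dx=+4,dy=-8->D
  (4,5):dx=-5,dy=+4->D; (4,6):dx=+3,dy=+2->C; (4,7):dx=-3,dy=-2->C; (4,8):dx=-7,dy=+9->D
  (4,9):dx=-4,dy=-4->C; (4,10):dx=-2,dy=+5->D; (5,6):dx=+8,dy=-2->D; (5,7):dx=+2,dy=-6->D
  (5,8):dx=-2,dy=+5->D; (5,9):dx=+1,dy=-8->D; (5,10):dx=+3,dy=+1->C; (6,7):dx=-6,dy=-4->C
  (6,8):dx=-10,dy=+7->D; (6,9):dx=-7,dy=-6->C; (6,10):dx=-5,dy=+3->D; (7,8):dx=-4,dy=+11->D
  (7,9):dx=-1,dy=-2->C; (7,10):dx=+1,dy=+7->C; (8,9):dx=+3,dy=-13->D; (8,10):dx=+5,dy=-4->D
  (9,10):dx=+2,dy=+9->C
Step 2: C = 18, D = 27, total pairs = 45.
Step 3: tau = (C - D)/(n(n-1)/2) = (18 - 27)/45 = -0.200000.
Step 4: Exact two-sided p-value (enumerate n! = 3628800 permutations of y under H0): p = 0.484313.
Step 5: alpha = 0.1. fail to reject H0.

tau_b = -0.2000 (C=18, D=27), p = 0.484313, fail to reject H0.


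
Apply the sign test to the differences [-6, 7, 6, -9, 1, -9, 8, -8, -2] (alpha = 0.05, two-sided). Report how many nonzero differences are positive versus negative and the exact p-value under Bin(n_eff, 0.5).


Step 1: Discard zero differences. Original n = 9; n_eff = number of nonzero differences = 9.
Nonzero differences (with sign): -6, +7, +6, -9, +1, -9, +8, -8, -2
Step 2: Count signs: positive = 4, negative = 5.
Step 3: Under H0: P(positive) = 0.5, so the number of positives S ~ Bin(9, 0.5).
Step 4: Two-sided exact p-value = sum of Bin(9,0.5) probabilities at or below the observed probability = 1.000000.
Step 5: alpha = 0.05. fail to reject H0.

n_eff = 9, pos = 4, neg = 5, p = 1.000000, fail to reject H0.


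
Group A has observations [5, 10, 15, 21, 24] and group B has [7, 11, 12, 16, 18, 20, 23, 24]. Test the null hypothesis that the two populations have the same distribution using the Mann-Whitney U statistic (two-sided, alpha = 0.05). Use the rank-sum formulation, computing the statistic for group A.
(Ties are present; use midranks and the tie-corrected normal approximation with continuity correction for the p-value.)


Step 1: Combine and sort all 13 observations; assign midranks.
sorted (value, group): (5,X), (7,Y), (10,X), (11,Y), (12,Y), (15,X), (16,Y), (18,Y), (20,Y), (21,X), (23,Y), (24,X), (24,Y)
ranks: 5->1, 7->2, 10->3, 11->4, 12->5, 15->6, 16->7, 18->8, 20->9, 21->10, 23->11, 24->12.5, 24->12.5
Step 2: Rank sum for X: R1 = 1 + 3 + 6 + 10 + 12.5 = 32.5.
Step 3: U_X = R1 - n1(n1+1)/2 = 32.5 - 5*6/2 = 32.5 - 15 = 17.5.
       U_Y = n1*n2 - U_X = 40 - 17.5 = 22.5.
Step 4: Ties are present, so use the tie-corrected normal approximation (with continuity correction) for the p-value.
Step 5: p-value = 0.769390; compare to alpha = 0.05. fail to reject H0.

U_X = 17.5, p = 0.769390, fail to reject H0 at alpha = 0.05.


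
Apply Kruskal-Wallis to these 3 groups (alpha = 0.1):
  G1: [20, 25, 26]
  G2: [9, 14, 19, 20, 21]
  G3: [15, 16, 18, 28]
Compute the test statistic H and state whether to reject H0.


Step 1: Combine all N = 12 observations and assign midranks.
sorted (value, group, rank): (9,G2,1), (14,G2,2), (15,G3,3), (16,G3,4), (18,G3,5), (19,G2,6), (20,G1,7.5), (20,G2,7.5), (21,G2,9), (25,G1,10), (26,G1,11), (28,G3,12)
Step 2: Sum ranks within each group.
R_1 = 28.5 (n_1 = 3)
R_2 = 25.5 (n_2 = 5)
R_3 = 24 (n_3 = 4)
Step 3: H = 12/(N(N+1)) * sum(R_i^2/n_i) - 3(N+1)
     = 12/(12*13) * (28.5^2/3 + 25.5^2/5 + 24^2/4) - 3*13
     = 0.076923 * 544.8 - 39
     = 2.907692.
Step 4: Ties present; correction factor C = 1 - 6/(12^3 - 12) = 0.996503. Corrected H = 2.907692 / 0.996503 = 2.917895.
Step 5: Under H0, H ~ chi^2(2); p-value = 0.232481.
Step 6: alpha = 0.1. fail to reject H0.

H = 2.9179, df = 2, p = 0.232481, fail to reject H0.


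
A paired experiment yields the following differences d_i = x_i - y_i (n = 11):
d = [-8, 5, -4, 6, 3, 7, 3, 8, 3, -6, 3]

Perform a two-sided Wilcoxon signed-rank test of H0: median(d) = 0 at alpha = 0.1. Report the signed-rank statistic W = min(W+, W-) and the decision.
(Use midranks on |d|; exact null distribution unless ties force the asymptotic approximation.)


Step 1: Drop any zero differences (none here) and take |d_i|.
|d| = [8, 5, 4, 6, 3, 7, 3, 8, 3, 6, 3]
Step 2: Midrank |d_i| (ties get averaged ranks).
ranks: |8|->10.5, |5|->6, |4|->5, |6|->7.5, |3|->2.5, |7|->9, |3|->2.5, |8|->10.5, |3|->2.5, |6|->7.5, |3|->2.5
Step 3: Attach original signs; sum ranks with positive sign and with negative sign.
W+ = 6 + 7.5 + 2.5 + 9 + 2.5 + 10.5 + 2.5 + 2.5 = 43
W- = 10.5 + 5 + 7.5 = 23
(Check: W+ + W- = 66 should equal n(n+1)/2 = 66.)
Step 4: Test statistic W = min(W+, W-) = 23.
Step 5: Ties in |d|, so use the tie-corrected normal approximation.
        E[W] = n(n+1)/4 = 11*12/4 = 33.
        Tie groups: |d|=3 (t=4), |d|=6 (t=2), |d|=8 (t=2); sum(t^3 - t) = 72.
        Var[W] = n(n+1)(2n+1)/24 - sum(t^3-t)/48 = 3036/24 - 72/48 = 125.
        z = (W - E[W]) / sqrt(Var[W]) = (23 - 33) / 11.1803 = -0.8944.
        Two-sided p = 2*Phi(z) = 0.371093.
Step 6: alpha = 0.1. fail to reject H0.

W+ = 43, W- = 23, W = min = 23, p = 0.371093, fail to reject H0.


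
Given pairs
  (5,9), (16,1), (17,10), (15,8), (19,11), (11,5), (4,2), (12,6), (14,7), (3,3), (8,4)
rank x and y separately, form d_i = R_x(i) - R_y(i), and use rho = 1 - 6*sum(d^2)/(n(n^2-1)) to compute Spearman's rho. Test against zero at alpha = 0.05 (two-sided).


Step 1: Rank x and y separately (midranks; no ties here).
rank(x): 5->3, 16->9, 17->10, 15->8, 19->11, 11->5, 4->2, 12->6, 14->7, 3->1, 8->4
rank(y): 9->9, 1->1, 10->10, 8->8, 11->11, 5->5, 2->2, 6->6, 7->7, 3->3, 4->4
Step 2: d_i = R_x(i) - R_y(i); compute d_i^2.
  (3-9)^2=36, (9-1)^2=64, (10-10)^2=0, (8-8)^2=0, (11-11)^2=0, (5-5)^2=0, (2-2)^2=0, (6-6)^2=0, (7-7)^2=0, (1-3)^2=4, (4-4)^2=0
sum(d^2) = 104.
Step 3: rho = 1 - 6*104 / (11*(11^2 - 1)) = 1 - 624/1320 = 0.527273.
Step 4: Under H0, t = rho * sqrt((n-2)/(1-rho^2)) = 1.8616 ~ t(9).
Step 5: Two-sided p-value from the t-distribution with 9 df = 0.095565.
Step 6: alpha = 0.05. fail to reject H0.

rho = 0.5273, p = 0.095565, fail to reject H0 at alpha = 0.05.


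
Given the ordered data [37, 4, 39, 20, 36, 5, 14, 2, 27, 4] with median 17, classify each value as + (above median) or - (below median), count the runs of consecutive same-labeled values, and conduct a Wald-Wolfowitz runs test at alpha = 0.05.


Step 1: Compute median = 17; label A = above, B = below.
Labels in order: ABAAABBBAB  (n_A = 5, n_B = 5)
Step 2: Count runs R = 6.
Step 3: Under H0 (random ordering), E[R] = 2*n_A*n_B/(n_A+n_B) + 1 = 2*5*5/10 + 1 = 6.0000.
        Var[R] = 2*n_A*n_B*(2*n_A*n_B - n_A - n_B) / ((n_A+n_B)^2 * (n_A+n_B-1)) = 2000/900 = 2.2222.
        SD[R] = 1.4907.
Step 4: R = E[R], so z = 0 with no continuity correction.
Step 5: Two-sided p-value via normal approximation = 2*(1 - Phi(|z|)) = 1.000000.
Step 6: alpha = 0.05. fail to reject H0.

R = 6, z = 0.0000, p = 1.000000, fail to reject H0.


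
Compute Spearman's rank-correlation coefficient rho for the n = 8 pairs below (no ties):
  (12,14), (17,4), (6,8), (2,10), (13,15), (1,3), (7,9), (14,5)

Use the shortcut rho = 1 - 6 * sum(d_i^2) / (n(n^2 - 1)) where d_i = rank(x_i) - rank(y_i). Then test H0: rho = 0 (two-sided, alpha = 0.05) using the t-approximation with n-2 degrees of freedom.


Step 1: Rank x and y separately (midranks; no ties here).
rank(x): 12->5, 17->8, 6->3, 2->2, 13->6, 1->1, 7->4, 14->7
rank(y): 14->7, 4->2, 8->4, 10->6, 15->8, 3->1, 9->5, 5->3
Step 2: d_i = R_x(i) - R_y(i); compute d_i^2.
  (5-7)^2=4, (8-2)^2=36, (3-4)^2=1, (2-6)^2=16, (6-8)^2=4, (1-1)^2=0, (4-5)^2=1, (7-3)^2=16
sum(d^2) = 78.
Step 3: rho = 1 - 6*78 / (8*(8^2 - 1)) = 1 - 468/504 = 0.071429.
Step 4: Under H0, t = rho * sqrt((n-2)/(1-rho^2)) = 0.1754 ~ t(6).
Step 5: Two-sided p-value from the t-distribution with 6 df = 0.866526.
Step 6: alpha = 0.05. fail to reject H0.

rho = 0.0714, p = 0.866526, fail to reject H0 at alpha = 0.05.


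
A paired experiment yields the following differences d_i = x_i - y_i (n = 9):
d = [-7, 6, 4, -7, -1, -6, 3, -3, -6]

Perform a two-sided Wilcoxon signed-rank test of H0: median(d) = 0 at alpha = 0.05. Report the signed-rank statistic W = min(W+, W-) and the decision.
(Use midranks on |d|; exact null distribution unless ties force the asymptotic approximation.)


Step 1: Drop any zero differences (none here) and take |d_i|.
|d| = [7, 6, 4, 7, 1, 6, 3, 3, 6]
Step 2: Midrank |d_i| (ties get averaged ranks).
ranks: |7|->8.5, |6|->6, |4|->4, |7|->8.5, |1|->1, |6|->6, |3|->2.5, |3|->2.5, |6|->6
Step 3: Attach original signs; sum ranks with positive sign and with negative sign.
W+ = 6 + 4 + 2.5 = 12.5
W- = 8.5 + 8.5 + 1 + 6 + 2.5 + 6 = 32.5
(Check: W+ + W- = 45 should equal n(n+1)/2 = 45.)
Step 4: Test statistic W = min(W+, W-) = 12.5.
Step 5: Ties in |d|, so use the tie-corrected normal approximation.
        E[W] = n(n+1)/4 = 9*10/4 = 22.5.
        Tie groups: |d|=3 (t=2), |d|=6 (t=3), |d|=7 (t=2); sum(t^3 - t) = 36.
        Var[W] = n(n+1)(2n+1)/24 - sum(t^3-t)/48 = 1710/24 - 36/48 = 70.5.
        z = (W - E[W]) / sqrt(Var[W]) = (12.5 - 22.5) / 8.3964 = -1.1910.
        Two-sided p = 2*Phi(z) = 0.233660.
Step 6: alpha = 0.05. fail to reject H0.

W+ = 12.5, W- = 32.5, W = min = 12.5, p = 0.233660, fail to reject H0.
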